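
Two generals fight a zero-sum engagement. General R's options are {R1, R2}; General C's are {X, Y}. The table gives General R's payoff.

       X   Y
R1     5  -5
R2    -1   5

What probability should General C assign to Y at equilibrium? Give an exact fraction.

Row minima: R1 → -5, R2 → -1; maximin = -1.
Column maxima: X → 5, Y → 5; minimax = 5.
-1 ≠ 5, so there is no saddle point; optimal play is mixed.
Let General R play R1 with probability p. Expected payoff against X: 5p + (-1)(1−p) = 6p − 1; against Y: (-5)p + 5(1−p) = −10p + 5.
Setting these equal: 6p − 1 = −10p + 5 ⇒ 16p = 6 ⇒ p = 3/8, and the value is (6)·(3/8) − 1 = 5/4.
For General C: with q = P(X), equating R1's and R2's payoffs gives 10q − 5 = −6q + 5 ⇒ q = 5/8.

3/8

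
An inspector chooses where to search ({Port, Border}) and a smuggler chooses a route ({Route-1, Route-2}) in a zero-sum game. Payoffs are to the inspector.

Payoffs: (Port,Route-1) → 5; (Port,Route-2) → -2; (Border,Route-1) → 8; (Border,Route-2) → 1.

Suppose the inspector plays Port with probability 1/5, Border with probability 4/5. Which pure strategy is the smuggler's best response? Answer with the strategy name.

If the smuggler plays Route-1, the inspector's expected payoff is (1/5)·5 + (4/5)·8 = 37/5.
If the smuggler plays Route-2, the inspector's expected payoff is (1/5)·(-2) + (4/5)·1 = 2/5.
The smuggler minimizes the inspector's payoff; the smallest is 2/5, so the best response is Route-2.

Route-2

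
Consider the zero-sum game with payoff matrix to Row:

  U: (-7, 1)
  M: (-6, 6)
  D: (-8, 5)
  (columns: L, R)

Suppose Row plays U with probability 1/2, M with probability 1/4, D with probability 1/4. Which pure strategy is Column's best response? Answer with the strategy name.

L

If Column plays L, Row's expected payoff is (1/2)·(-7) + (1/4)·(-6) + (1/4)·(-8) = -7.
If Column plays R, Row's expected payoff is (1/2)·1 + (1/4)·6 + (1/4)·5 = 13/4.
Column minimizes Row's payoff; the smallest is -7, so the best response is L.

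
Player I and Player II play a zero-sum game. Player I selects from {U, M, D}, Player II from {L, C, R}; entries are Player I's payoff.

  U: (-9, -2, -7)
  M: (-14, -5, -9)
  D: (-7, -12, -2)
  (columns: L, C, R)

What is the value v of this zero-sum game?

Row minima: U → -9, M → -14, D → -12; maximin = -9.
Column maxima: L → -7, C → -2, R → -2; minimax = -7.
-9 ≠ -7, so there is no saddle point; optimal play is mixed.
M is strictly dominated by U, so Player I never plays it.
R is strictly dominated by L (it gives Player I strictly more in every row), so Player II never plays it.
On the remaining 2×2 (U, D vs L, C):
Let Player I play U with probability p. Expected payoff against L: (-9)p + (-7)(1−p) = −2p − 7; against C: (-2)p + (-12)(1−p) = 10p − 12.
Setting these equal: −2p − 7 = 10p − 12 ⇒ −12p = -5 ⇒ p = 5/12, and the value is (-2)·(5/12) − 7 = -47/6.
For Player II: with q = P(L), equating U's and D's payoffs gives −7q − 2 = 5q − 12 ⇒ q = 5/6.

-47/6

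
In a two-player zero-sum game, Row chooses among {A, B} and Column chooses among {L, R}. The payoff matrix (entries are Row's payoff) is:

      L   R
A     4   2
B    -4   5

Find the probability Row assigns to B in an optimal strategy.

2/11

Row minima: A → 2, B → -4; maximin = 2.
Column maxima: L → 4, R → 5; minimax = 4.
2 ≠ 4, so there is no saddle point; optimal play is mixed.
Let Row play A with probability p. Expected payoff against L: 4p + (-4)(1−p) = 8p − 4; against R: 2p + 5(1−p) = −3p + 5.
Setting these equal: 8p − 4 = −3p + 5 ⇒ 11p = 9 ⇒ p = 9/11, and the value is (8)·(9/11) − 4 = 28/11.
For Column: with q = P(L), equating A's and B's payoffs gives 2q + 2 = −9q + 5 ⇒ q = 3/11.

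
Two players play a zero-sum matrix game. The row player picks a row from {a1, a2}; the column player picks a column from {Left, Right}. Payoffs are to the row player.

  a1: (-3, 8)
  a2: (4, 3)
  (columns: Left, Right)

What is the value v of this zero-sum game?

41/12

Row minima: a1 → -3, a2 → 3; maximin = 3.
Column maxima: Left → 4, Right → 8; minimax = 4.
3 ≠ 4, so there is no saddle point; optimal play is mixed.
Let the row player play a1 with probability p. Expected payoff against Left: (-3)p + 4(1−p) = −7p + 4; against Right: 8p + 3(1−p) = 5p + 3.
Setting these equal: −7p + 4 = 5p + 3 ⇒ −12p = -1 ⇒ p = 1/12, and the value is (-7)·(1/12) + 4 = 41/12.
For the column player: with q = P(Left), equating a1's and a2's payoffs gives −11q + 8 = q + 3 ⇒ q = 5/12.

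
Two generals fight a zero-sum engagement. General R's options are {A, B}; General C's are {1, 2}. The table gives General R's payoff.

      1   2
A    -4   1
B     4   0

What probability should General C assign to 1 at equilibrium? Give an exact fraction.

Row minima: A → -4, B → 0; maximin = 0.
Column maxima: 1 → 4, 2 → 1; minimax = 1.
0 ≠ 1, so there is no saddle point; optimal play is mixed.
Let General R play A with probability p. Expected payoff against 1: (-4)p + 4(1−p) = −8p + 4; against 2: 1p + 0(1−p) = p.
Setting these equal: −8p + 4 = p ⇒ −9p = -4 ⇒ p = 4/9, and the value is (-8)·(4/9) + 4 = 4/9.
For General C: with q = P(1), equating A's and B's payoffs gives −5q + 1 = 4q ⇒ q = 1/9.

1/9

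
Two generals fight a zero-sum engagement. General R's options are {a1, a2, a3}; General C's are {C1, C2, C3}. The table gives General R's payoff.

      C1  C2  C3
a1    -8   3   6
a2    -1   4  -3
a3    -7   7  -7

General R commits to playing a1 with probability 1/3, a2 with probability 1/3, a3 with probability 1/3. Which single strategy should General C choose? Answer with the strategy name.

C1

If General C plays C1, General R's expected payoff is (1/3)·(-8) + (1/3)·(-1) + (1/3)·(-7) = -16/3.
If General C plays C2, General R's expected payoff is (1/3)·3 + (1/3)·4 + (1/3)·7 = 14/3.
If General C plays C3, General R's expected payoff is (1/3)·6 + (1/3)·(-3) + (1/3)·(-7) = -4/3.
General C minimizes General R's payoff; the smallest is -16/3, so the best response is C1.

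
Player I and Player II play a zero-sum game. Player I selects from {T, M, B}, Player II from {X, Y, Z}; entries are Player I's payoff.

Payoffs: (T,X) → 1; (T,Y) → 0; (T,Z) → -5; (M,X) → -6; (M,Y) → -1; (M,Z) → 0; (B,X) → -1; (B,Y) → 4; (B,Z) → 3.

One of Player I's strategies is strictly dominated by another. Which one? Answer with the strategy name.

M

B gives a strictly higher payoff than M against every column: -1 > -6, 4 > -1, 3 > 0.
So M is strictly dominated and Player I never plays it.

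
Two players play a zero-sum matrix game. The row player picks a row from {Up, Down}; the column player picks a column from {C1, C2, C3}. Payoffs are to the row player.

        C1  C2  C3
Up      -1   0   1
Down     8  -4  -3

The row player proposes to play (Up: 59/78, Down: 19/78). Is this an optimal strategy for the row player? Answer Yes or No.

Against C1 this mix gives (59/78)·(-1) + (19/78)·8 = 31/26.
Against C2 this mix gives (59/78)·0 + (19/78)·(-4) = -38/39.
Against C3 this mix gives (59/78)·1 + (19/78)·(-3) = 1/39.
The column player will play C2, holding the row player to -38/39. Shifting weight toward the row that does better against C2 would raise this floor (the equalizing mix achieves -4/13 against both C2 and C1), so the proposed strategy is not optimal.

No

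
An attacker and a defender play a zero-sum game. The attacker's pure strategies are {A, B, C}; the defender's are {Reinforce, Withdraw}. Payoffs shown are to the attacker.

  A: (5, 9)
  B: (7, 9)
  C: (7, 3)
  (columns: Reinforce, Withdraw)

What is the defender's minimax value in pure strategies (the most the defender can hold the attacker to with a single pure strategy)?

Column maxima: Reinforce → 7, Withdraw → 9.
The smallest of these is 7.

7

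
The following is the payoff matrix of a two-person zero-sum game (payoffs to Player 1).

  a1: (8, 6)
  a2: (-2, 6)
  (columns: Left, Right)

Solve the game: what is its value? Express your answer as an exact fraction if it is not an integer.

6

Row minima: a1 → 6, a2 → -2; maximin = 6.
Column maxima: Left → 8, Right → 6; minimax = 6.
Since maximin = minimax = 6, there is a saddle point and the value is 6.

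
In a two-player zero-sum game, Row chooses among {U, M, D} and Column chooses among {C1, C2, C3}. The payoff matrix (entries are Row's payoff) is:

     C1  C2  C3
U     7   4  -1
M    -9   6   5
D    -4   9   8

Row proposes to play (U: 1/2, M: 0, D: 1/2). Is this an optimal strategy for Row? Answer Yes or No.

No

Against C1 this mix gives (1/2)·7 + (1/2)·(-4) = 3/2.
Against C2 this mix gives (1/2)·4 + (1/2)·9 = 13/2.
Against C3 this mix gives (1/2)·(-1) + (1/2)·8 = 7/2.
Column will play C1, holding Row to 3/2. Shifting weight toward the row that does better against C1 would raise this floor (the equalizing mix achieves 13/5 against both C1 and C3), so the proposed strategy is not optimal.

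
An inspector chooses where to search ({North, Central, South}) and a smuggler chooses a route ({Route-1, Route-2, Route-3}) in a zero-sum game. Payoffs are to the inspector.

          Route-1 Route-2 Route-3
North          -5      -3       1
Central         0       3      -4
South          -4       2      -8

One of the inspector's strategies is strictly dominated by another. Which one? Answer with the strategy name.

South

Central gives a strictly higher payoff than South against every column: 0 > -4, 3 > 2, -4 > -8.
So South is strictly dominated and the inspector never plays it.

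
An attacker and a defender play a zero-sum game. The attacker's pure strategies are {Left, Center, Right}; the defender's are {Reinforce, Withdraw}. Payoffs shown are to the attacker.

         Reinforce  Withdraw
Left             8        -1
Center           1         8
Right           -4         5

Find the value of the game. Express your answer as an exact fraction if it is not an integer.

Row minima: Left → -1, Center → 1, Right → -4; maximin = 1.
Column maxima: Reinforce → 8, Withdraw → 8; minimax = 8.
1 ≠ 8, so there is no saddle point; optimal play is mixed.
Right is strictly dominated by Center, so the attacker never plays it.
On the remaining 2×2 (Left, Center vs Reinforce, Withdraw):
Let the attacker play Left with probability p. Expected payoff against Reinforce: 8p + 1(1−p) = 7p + 1; against Withdraw: (-1)p + 8(1−p) = −9p + 8.
Setting these equal: 7p + 1 = −9p + 8 ⇒ 16p = 7 ⇒ p = 7/16, and the value is (7)·(7/16) + 1 = 65/16.
For the defender: with q = P(Reinforce), equating Left's and Center's payoffs gives 9q − 1 = −7q + 8 ⇒ q = 9/16.

65/16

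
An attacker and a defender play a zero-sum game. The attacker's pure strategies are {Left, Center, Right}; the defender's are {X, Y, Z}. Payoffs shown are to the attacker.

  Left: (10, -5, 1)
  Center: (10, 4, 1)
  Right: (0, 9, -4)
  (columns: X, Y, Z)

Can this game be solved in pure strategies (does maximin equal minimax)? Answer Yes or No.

Row minima: Left → -5, Center → 1, Right → -4; maximin = 1.
Column maxima: X → 10, Y → 9, Z → 1; minimax = 1.
maximin = minimax = 1, so a saddle point exists.

Yes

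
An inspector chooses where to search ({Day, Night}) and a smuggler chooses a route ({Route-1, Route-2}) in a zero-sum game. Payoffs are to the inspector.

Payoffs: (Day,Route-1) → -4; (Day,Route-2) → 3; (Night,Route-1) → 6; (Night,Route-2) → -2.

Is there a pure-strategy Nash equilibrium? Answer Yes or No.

No

Row minima: Day → -4, Night → -2; maximin = -2.
Column maxima: Route-1 → 6, Route-2 → 3; minimax = 3.
-2 ≠ 3, so no pure-strategy equilibrium exists.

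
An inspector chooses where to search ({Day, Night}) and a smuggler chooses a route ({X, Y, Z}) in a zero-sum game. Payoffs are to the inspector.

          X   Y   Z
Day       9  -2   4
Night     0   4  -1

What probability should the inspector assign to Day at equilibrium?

Row minima: Day → -2, Night → -1; maximin = -1.
Column maxima: X → 9, Y → 4, Z → 4; minimax = 4.
-1 ≠ 4, so there is no saddle point; optimal play is mixed.
X is strictly dominated by Z (it gives the inspector strictly more in every row), so the smuggler never plays it.
On the remaining 2×2 (Day, Night vs Y, Z):
Let the inspector play Day with probability p. Expected payoff against Y: (-2)p + 4(1−p) = −6p + 4; against Z: 4p + (-1)(1−p) = 5p − 1.
Setting these equal: −6p + 4 = 5p − 1 ⇒ −11p = -5 ⇒ p = 5/11, and the value is (-6)·(5/11) + 4 = 14/11.
For the smuggler: with q = P(Y), equating Day's and Night's payoffs gives −6q + 4 = 5q − 1 ⇒ q = 5/11.

5/11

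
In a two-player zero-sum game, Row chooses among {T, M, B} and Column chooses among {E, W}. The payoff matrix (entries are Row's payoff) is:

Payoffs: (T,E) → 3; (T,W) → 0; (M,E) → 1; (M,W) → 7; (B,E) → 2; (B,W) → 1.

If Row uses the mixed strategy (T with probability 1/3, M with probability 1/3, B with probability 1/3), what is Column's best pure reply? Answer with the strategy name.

E

If Column plays E, Row's expected payoff is (1/3)·3 + (1/3)·1 + (1/3)·2 = 2.
If Column plays W, Row's expected payoff is (1/3)·0 + (1/3)·7 + (1/3)·1 = 8/3.
Column minimizes Row's payoff; the smallest is 2, so the best response is E.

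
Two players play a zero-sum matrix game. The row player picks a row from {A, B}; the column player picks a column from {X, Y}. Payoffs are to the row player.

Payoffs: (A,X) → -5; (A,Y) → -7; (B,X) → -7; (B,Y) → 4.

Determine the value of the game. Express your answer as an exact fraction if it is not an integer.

-69/13

Row minima: A → -7, B → -7; maximin = -7.
Column maxima: X → -5, Y → 4; minimax = -5.
-7 ≠ -5, so there is no saddle point; optimal play is mixed.
Let the row player play A with probability p. Expected payoff against X: (-5)p + (-7)(1−p) = 2p − 7; against Y: (-7)p + 4(1−p) = −11p + 4.
Setting these equal: 2p − 7 = −11p + 4 ⇒ 13p = 11 ⇒ p = 11/13, and the value is (2)·(11/13) − 7 = -69/13.
For the column player: with q = P(X), equating A's and B's payoffs gives 2q − 7 = −11q + 4 ⇒ q = 11/13.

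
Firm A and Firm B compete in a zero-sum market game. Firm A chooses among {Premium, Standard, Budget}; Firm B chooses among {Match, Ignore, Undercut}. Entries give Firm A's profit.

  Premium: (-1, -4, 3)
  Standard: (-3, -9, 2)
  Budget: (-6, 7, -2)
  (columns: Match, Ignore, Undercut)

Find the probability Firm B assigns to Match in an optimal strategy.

Row minima: Premium → -4, Standard → -9, Budget → -6; maximin = -4.
Column maxima: Match → -1, Ignore → 7, Undercut → 3; minimax = -1.
-4 ≠ -1, so there is no saddle point; optimal play is mixed.
Standard is strictly dominated by Premium, so Firm A never plays it.
Undercut is strictly dominated by Match (it gives Firm A strictly more in every row), so Firm B never plays it.
On the remaining 2×2 (Premium, Budget vs Match, Ignore):
Let Firm A play Premium with probability p. Expected payoff against Match: (-1)p + (-6)(1−p) = 5p − 6; against Ignore: (-4)p + 7(1−p) = −11p + 7.
Setting these equal: 5p − 6 = −11p + 7 ⇒ 16p = 13 ⇒ p = 13/16, and the value is (5)·(13/16) − 6 = -31/16.
For Firm B: with q = P(Match), equating Premium's and Budget's payoffs gives 3q − 4 = −13q + 7 ⇒ q = 11/16.

11/16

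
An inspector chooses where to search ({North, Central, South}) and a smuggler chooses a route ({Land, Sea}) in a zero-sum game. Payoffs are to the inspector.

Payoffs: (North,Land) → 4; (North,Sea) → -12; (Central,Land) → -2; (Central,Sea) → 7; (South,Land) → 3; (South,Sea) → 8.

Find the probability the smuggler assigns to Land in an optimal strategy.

20/21

Row minima: North → -12, Central → -2, South → 3; maximin = 3.
Column maxima: Land → 4, Sea → 8; minimax = 4.
3 ≠ 4, so there is no saddle point; optimal play is mixed.
Central is strictly dominated by South, so the inspector never plays it.
On the remaining 2×2 (North, South vs Land, Sea):
Let the inspector play North with probability p. Expected payoff against Land: 4p + 3(1−p) = p + 3; against Sea: (-12)p + 8(1−p) = −20p + 8.
Setting these equal: p + 3 = −20p + 8 ⇒ 21p = 5 ⇒ p = 5/21, and the value is (1)·(5/21) + 3 = 68/21.
For the smuggler: with q = P(Land), equating North's and South's payoffs gives 16q − 12 = −5q + 8 ⇒ q = 20/21.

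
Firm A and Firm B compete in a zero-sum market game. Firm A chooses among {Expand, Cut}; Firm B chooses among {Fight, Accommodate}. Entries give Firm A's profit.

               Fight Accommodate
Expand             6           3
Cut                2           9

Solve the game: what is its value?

Row minima: Expand → 3, Cut → 2; maximin = 3.
Column maxima: Fight → 6, Accommodate → 9; minimax = 6.
3 ≠ 6, so there is no saddle point; optimal play is mixed.
Let Firm A play Expand with probability p. Expected payoff against Fight: 6p + 2(1−p) = 4p + 2; against Accommodate: 3p + 9(1−p) = −6p + 9.
Setting these equal: 4p + 2 = −6p + 9 ⇒ 10p = 7 ⇒ p = 7/10, and the value is (4)·(7/10) + 2 = 24/5.
For Firm B: with q = P(Fight), equating Expand's and Cut's payoffs gives 3q + 3 = −7q + 9 ⇒ q = 3/5.

24/5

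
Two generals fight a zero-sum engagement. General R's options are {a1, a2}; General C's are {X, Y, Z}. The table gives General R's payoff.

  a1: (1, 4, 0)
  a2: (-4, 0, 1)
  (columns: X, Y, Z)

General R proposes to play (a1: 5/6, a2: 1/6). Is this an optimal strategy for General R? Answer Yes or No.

Yes

Against X this mix gives (5/6)·1 + (1/6)·(-4) = 1/6.
Against Y this mix gives (5/6)·4 + (1/6)·0 = 10/3.
Against Z this mix gives (5/6)·0 + (1/6)·1 = 1/6.
All of General C's active replies (X, Z) yield 1/6, and no column does worse for General R. The mix makes General C indifferent and guarantees 1/6, so it is optimal.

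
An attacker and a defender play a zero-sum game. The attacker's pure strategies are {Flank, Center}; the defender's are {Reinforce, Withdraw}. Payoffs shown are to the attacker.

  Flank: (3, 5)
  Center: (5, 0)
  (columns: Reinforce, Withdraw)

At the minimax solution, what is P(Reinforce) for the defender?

Row minima: Flank → 3, Center → 0; maximin = 3.
Column maxima: Reinforce → 5, Withdraw → 5; minimax = 5.
3 ≠ 5, so there is no saddle point; optimal play is mixed.
Let the attacker play Flank with probability p. Expected payoff against Reinforce: 3p + 5(1−p) = −2p + 5; against Withdraw: 5p + 0(1−p) = 5p.
Setting these equal: −2p + 5 = 5p ⇒ −7p = -5 ⇒ p = 5/7, and the value is (-2)·(5/7) + 5 = 25/7.
For the defender: with q = P(Reinforce), equating Flank's and Center's payoffs gives −2q + 5 = 5q ⇒ q = 5/7.

5/7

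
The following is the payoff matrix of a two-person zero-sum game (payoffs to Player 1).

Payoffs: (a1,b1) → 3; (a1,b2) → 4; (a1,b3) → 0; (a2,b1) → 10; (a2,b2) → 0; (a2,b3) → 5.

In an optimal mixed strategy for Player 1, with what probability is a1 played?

5/9

Row minima: a1 → 0, a2 → 0; maximin = 0.
Column maxima: b1 → 10, b2 → 4, b3 → 5; minimax = 4.
0 ≠ 4, so there is no saddle point; optimal play is mixed.
b1 is strictly dominated by b3 (it gives Player 1 strictly more in every row), so Player 2 never plays it.
On the remaining 2×2 (a1, a2 vs b2, b3):
Let Player 1 play a1 with probability p. Expected payoff against b2: 4p + 0(1−p) = 4p; against b3: 0p + 5(1−p) = −5p + 5.
Setting these equal: 4p = −5p + 5 ⇒ 9p = 5 ⇒ p = 5/9, and the value is (4)·(5/9) = 20/9.
For Player 2: with q = P(b2), equating a1's and a2's payoffs gives 4q = −5q + 5 ⇒ q = 5/9.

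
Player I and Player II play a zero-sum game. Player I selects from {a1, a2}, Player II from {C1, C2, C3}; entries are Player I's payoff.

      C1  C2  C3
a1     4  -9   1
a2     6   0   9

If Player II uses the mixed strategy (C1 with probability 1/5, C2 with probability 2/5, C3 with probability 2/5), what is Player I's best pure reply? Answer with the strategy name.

Expected payoff of a1: (1/5)·4 + (2/5)·(-9) + (2/5)·1 = -12/5.
Expected payoff of a2: (1/5)·6 + (2/5)·0 + (2/5)·9 = 24/5.
The largest is 24/5, so Player I's best response is a2.

a2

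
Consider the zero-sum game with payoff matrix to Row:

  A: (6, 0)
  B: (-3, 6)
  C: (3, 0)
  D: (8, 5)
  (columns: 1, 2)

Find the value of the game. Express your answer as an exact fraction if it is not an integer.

Row minima: A → 0, B → -3, C → 0, D → 5; maximin = 5.
Column maxima: 1 → 8, 2 → 6; minimax = 6.
5 ≠ 6, so there is no saddle point; optimal play is mixed.
A is strictly dominated by D, so Row never plays it.
C is strictly dominated by D, so Row never plays it.
On the remaining 2×2 (B, D vs 1, 2):
Let Row play B with probability p. Expected payoff against 1: (-3)p + 8(1−p) = −11p + 8; against 2: 6p + 5(1−p) = p + 5.
Setting these equal: −11p + 8 = p + 5 ⇒ −12p = -3 ⇒ p = 1/4, and the value is (-11)·(1/4) + 8 = 21/4.
For Column: with q = P(1), equating B's and D's payoffs gives −9q + 6 = 3q + 5 ⇒ q = 1/12.

21/4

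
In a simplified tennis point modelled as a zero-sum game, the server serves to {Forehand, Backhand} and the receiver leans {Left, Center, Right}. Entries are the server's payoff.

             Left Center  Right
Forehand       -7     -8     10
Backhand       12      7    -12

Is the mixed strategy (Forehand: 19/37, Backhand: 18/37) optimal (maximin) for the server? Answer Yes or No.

Against Left this mix gives (19/37)·(-7) + (18/37)·12 = 83/37.
Against Center this mix gives (19/37)·(-8) + (18/37)·7 = -26/37.
Against Right this mix gives (19/37)·10 + (18/37)·(-12) = -26/37.
All of the receiver's active replies (Center, Right) yield -26/37, and no column does worse for the server. The mix makes the receiver indifferent and guarantees -26/37, so it is optimal.

Yes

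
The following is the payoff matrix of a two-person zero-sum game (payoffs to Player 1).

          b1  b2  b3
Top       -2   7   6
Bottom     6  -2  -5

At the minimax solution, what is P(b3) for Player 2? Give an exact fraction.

Row minima: Top → -2, Bottom → -5; maximin = -2.
Column maxima: b1 → 6, b2 → 7, b3 → 6; minimax = 6.
-2 ≠ 6, so there is no saddle point; optimal play is mixed.
b2 is strictly dominated by b3 (it gives Player 1 strictly more in every row), so Player 2 never plays it.
On the remaining 2×2 (Top, Bottom vs b1, b3):
Let Player 1 play Top with probability p. Expected payoff against b1: (-2)p + 6(1−p) = −8p + 6; against b3: 6p + (-5)(1−p) = 11p − 5.
Setting these equal: −8p + 6 = 11p − 5 ⇒ −19p = -11 ⇒ p = 11/19, and the value is (-8)·(11/19) + 6 = 26/19.
For Player 2: with q = P(b1), equating Top's and Bottom's payoffs gives −8q + 6 = 11q − 5 ⇒ q = 11/19.

8/19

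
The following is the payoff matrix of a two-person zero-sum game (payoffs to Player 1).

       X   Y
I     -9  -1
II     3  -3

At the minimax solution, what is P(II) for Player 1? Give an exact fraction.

4/7

Row minima: I → -9, II → -3; maximin = -3.
Column maxima: X → 3, Y → -1; minimax = -1.
-3 ≠ -1, so there is no saddle point; optimal play is mixed.
Let Player 1 play I with probability p. Expected payoff against X: (-9)p + 3(1−p) = −12p + 3; against Y: (-1)p + (-3)(1−p) = 2p − 3.
Setting these equal: −12p + 3 = 2p − 3 ⇒ −14p = -6 ⇒ p = 3/7, and the value is (-12)·(3/7) + 3 = -15/7.
For Player 2: with q = P(X), equating I's and II's payoffs gives −8q − 1 = 6q − 3 ⇒ q = 1/7.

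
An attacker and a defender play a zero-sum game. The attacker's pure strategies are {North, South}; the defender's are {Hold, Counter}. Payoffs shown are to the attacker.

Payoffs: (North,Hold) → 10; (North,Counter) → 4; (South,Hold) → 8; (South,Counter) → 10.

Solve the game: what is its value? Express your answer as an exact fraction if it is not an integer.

Row minima: North → 4, South → 8; maximin = 8.
Column maxima: Hold → 10, Counter → 10; minimax = 10.
8 ≠ 10, so there is no saddle point; optimal play is mixed.
Let the attacker play North with probability p. Expected payoff against Hold: 10p + 8(1−p) = 2p + 8; against Counter: 4p + 10(1−p) = −6p + 10.
Setting these equal: 2p + 8 = −6p + 10 ⇒ 8p = 2 ⇒ p = 1/4, and the value is (2)·(1/4) + 8 = 17/2.
For the defender: with q = P(Hold), equating North's and South's payoffs gives 6q + 4 = −2q + 10 ⇒ q = 3/4.

17/2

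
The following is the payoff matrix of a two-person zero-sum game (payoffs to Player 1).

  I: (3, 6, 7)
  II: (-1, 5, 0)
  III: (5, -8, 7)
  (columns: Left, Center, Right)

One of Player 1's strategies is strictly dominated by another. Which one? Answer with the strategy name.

I gives a strictly higher payoff than II against every column: 3 > -1, 6 > 5, 7 > 0.
So II is strictly dominated and Player 1 never plays it.

II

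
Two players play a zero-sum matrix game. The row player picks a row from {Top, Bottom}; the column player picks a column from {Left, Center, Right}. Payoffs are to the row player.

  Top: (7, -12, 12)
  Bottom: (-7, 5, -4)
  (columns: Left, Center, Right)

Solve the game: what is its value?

-49/31

Row minima: Top → -12, Bottom → -7; maximin = -7.
Column maxima: Left → 7, Center → 5, Right → 12; minimax = 5.
-7 ≠ 5, so there is no saddle point; optimal play is mixed.
Right is strictly dominated by Left (it gives the row player strictly more in every row), so the column player never plays it.
On the remaining 2×2 (Top, Bottom vs Left, Center):
Let the row player play Top with probability p. Expected payoff against Left: 7p + (-7)(1−p) = 14p − 7; against Center: (-12)p + 5(1−p) = −17p + 5.
Setting these equal: 14p − 7 = −17p + 5 ⇒ 31p = 12 ⇒ p = 12/31, and the value is (14)·(12/31) − 7 = -49/31.
For the column player: with q = P(Left), equating Top's and Bottom's payoffs gives 19q − 12 = −12q + 5 ⇒ q = 17/31.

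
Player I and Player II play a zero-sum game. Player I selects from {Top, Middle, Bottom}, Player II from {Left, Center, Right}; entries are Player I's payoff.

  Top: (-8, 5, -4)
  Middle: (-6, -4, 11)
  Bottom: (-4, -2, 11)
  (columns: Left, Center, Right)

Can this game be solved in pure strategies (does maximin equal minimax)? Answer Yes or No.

Yes

Row minima: Top → -8, Middle → -6, Bottom → -4; maximin = -4.
Column maxima: Left → -4, Center → 5, Right → 11; minimax = -4.
maximin = minimax = -4, so a saddle point exists.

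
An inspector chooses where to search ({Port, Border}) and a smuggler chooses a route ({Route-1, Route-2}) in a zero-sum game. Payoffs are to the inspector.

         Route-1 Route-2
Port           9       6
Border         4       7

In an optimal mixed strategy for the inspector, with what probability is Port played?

Row minima: Port → 6, Border → 4; maximin = 6.
Column maxima: Route-1 → 9, Route-2 → 7; minimax = 7.
6 ≠ 7, so there is no saddle point; optimal play is mixed.
Let the inspector play Port with probability p. Expected payoff against Route-1: 9p + 4(1−p) = 5p + 4; against Route-2: 6p + 7(1−p) = −p + 7.
Setting these equal: 5p + 4 = −p + 7 ⇒ 6p = 3 ⇒ p = 1/2, and the value is (5)·(1/2) + 4 = 13/2.
For the smuggler: with q = P(Route-1), equating Port's and Border's payoffs gives 3q + 6 = −3q + 7 ⇒ q = 1/6.

1/2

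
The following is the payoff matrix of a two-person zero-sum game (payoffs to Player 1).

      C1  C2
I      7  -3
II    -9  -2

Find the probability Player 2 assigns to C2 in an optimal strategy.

16/17

Row minima: I → -3, II → -9; maximin = -3.
Column maxima: C1 → 7, C2 → -2; minimax = -2.
-3 ≠ -2, so there is no saddle point; optimal play is mixed.
Let Player 1 play I with probability p. Expected payoff against C1: 7p + (-9)(1−p) = 16p − 9; against C2: (-3)p + (-2)(1−p) = −p − 2.
Setting these equal: 16p − 9 = −p − 2 ⇒ 17p = 7 ⇒ p = 7/17, and the value is (16)·(7/17) − 9 = -41/17.
For Player 2: with q = P(C1), equating I's and II's payoffs gives 10q − 3 = −7q − 2 ⇒ q = 1/17.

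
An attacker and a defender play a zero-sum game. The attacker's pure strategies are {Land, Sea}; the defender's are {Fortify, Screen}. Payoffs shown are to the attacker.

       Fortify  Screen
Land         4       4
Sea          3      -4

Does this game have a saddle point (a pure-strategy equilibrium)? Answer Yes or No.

Row minima: Land → 4, Sea → -4; maximin = 4.
Column maxima: Fortify → 4, Screen → 4; minimax = 4.
maximin = minimax = 4, so a saddle point exists.

Yes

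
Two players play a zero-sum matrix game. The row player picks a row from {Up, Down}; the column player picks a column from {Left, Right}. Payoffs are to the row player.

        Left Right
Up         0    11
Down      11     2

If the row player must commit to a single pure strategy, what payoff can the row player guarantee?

Row minima: Up → 0, Down → 2.
The best of these is 2.

2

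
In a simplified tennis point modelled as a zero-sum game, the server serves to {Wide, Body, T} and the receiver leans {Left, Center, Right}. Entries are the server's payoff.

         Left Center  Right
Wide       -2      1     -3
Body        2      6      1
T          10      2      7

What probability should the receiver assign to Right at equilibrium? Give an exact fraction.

2/5

Row minima: Wide → -3, Body → 1, T → 2; maximin = 2.
Column maxima: Left → 10, Center → 6, Right → 7; minimax = 6.
2 ≠ 6, so there is no saddle point; optimal play is mixed.
Wide is strictly dominated by Body, so the server never plays it.
Left is strictly dominated by Right (it gives the server strictly more in every row), so the receiver never plays it.
On the remaining 2×2 (Body, T vs Center, Right):
Let the server play Body with probability p. Expected payoff against Center: 6p + 2(1−p) = 4p + 2; against Right: 1p + 7(1−p) = −6p + 7.
Setting these equal: 4p + 2 = −6p + 7 ⇒ 10p = 5 ⇒ p = 1/2, and the value is (4)·(1/2) + 2 = 4.
For the receiver: with q = P(Center), equating Body's and T's payoffs gives 5q + 1 = −5q + 7 ⇒ q = 3/5.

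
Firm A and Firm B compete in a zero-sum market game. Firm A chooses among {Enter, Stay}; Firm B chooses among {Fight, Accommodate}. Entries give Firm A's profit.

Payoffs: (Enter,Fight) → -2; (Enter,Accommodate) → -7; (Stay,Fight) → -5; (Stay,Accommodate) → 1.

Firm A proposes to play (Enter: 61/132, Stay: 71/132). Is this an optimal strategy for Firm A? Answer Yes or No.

No

Against Fight this mix gives (61/132)·(-2) + (71/132)·(-5) = -159/44.
Against Accommodate this mix gives (61/132)·(-7) + (71/132)·1 = -89/33.
Firm B will play Fight, holding Firm A to -159/44. Shifting weight toward the row that does better against Fight would raise this floor (the equalizing mix achieves -37/11 against both Fight and Accommodate), so the proposed strategy is not optimal.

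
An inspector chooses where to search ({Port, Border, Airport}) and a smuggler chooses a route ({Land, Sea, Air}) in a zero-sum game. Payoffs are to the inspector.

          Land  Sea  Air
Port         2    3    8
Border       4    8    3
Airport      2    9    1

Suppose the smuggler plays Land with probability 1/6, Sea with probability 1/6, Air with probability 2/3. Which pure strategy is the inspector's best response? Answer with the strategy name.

Expected payoff of Port: (1/6)·2 + (1/6)·3 + (2/3)·8 = 37/6.
Expected payoff of Border: (1/6)·4 + (1/6)·8 + (2/3)·3 = 4.
Expected payoff of Airport: (1/6)·2 + (1/6)·9 + (2/3)·1 = 5/2.
The largest is 37/6, so the inspector's best response is Port.

Port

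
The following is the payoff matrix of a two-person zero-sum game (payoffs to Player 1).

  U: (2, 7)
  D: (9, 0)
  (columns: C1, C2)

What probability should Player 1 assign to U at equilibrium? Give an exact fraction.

9/14

Row minima: U → 2, D → 0; maximin = 2.
Column maxima: C1 → 9, C2 → 7; minimax = 7.
2 ≠ 7, so there is no saddle point; optimal play is mixed.
Let Player 1 play U with probability p. Expected payoff against C1: 2p + 9(1−p) = −7p + 9; against C2: 7p + 0(1−p) = 7p.
Setting these equal: −7p + 9 = 7p ⇒ −14p = -9 ⇒ p = 9/14, and the value is (-7)·(9/14) + 9 = 9/2.
For Player 2: with q = P(C1), equating U's and D's payoffs gives −5q + 7 = 9q ⇒ q = 1/2.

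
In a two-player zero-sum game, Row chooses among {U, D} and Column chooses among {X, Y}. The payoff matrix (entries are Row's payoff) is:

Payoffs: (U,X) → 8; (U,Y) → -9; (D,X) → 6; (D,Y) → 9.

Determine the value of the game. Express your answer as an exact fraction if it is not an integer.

Row minima: U → -9, D → 6; maximin = 6.
Column maxima: X → 8, Y → 9; minimax = 8.
6 ≠ 8, so there is no saddle point; optimal play is mixed.
Let Row play U with probability p. Expected payoff against X: 8p + 6(1−p) = 2p + 6; against Y: (-9)p + 9(1−p) = −18p + 9.
Setting these equal: 2p + 6 = −18p + 9 ⇒ 20p = 3 ⇒ p = 3/20, and the value is (2)·(3/20) + 6 = 63/10.
For Column: with q = P(X), equating U's and D's payoffs gives 17q − 9 = −3q + 9 ⇒ q = 9/10.

63/10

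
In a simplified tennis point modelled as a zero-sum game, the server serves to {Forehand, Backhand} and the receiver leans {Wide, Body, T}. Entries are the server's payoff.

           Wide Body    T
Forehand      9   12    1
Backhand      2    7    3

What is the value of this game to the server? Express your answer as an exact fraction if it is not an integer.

Row minima: Forehand → 1, Backhand → 2; maximin = 2.
Column maxima: Wide → 9, Body → 12, T → 3; minimax = 3.
2 ≠ 3, so there is no saddle point; optimal play is mixed.
Body is strictly dominated by Wide (it gives the server strictly more in every row), so the receiver never plays it.
On the remaining 2×2 (Forehand, Backhand vs Wide, T):
Let the server play Forehand with probability p. Expected payoff against Wide: 9p + 2(1−p) = 7p + 2; against T: 1p + 3(1−p) = −2p + 3.
Setting these equal: 7p + 2 = −2p + 3 ⇒ 9p = 1 ⇒ p = 1/9, and the value is (7)·(1/9) + 2 = 25/9.
For the receiver: with q = P(Wide), equating Forehand's and Backhand's payoffs gives 8q + 1 = −q + 3 ⇒ q = 2/9.

25/9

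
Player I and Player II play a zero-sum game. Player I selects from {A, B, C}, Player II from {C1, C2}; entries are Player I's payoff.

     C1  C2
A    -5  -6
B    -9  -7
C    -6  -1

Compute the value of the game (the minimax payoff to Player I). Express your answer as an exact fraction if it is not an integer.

-31/6

Row minima: A → -6, B → -9, C → -6; maximin = -6.
Column maxima: C1 → -5, C2 → -1; minimax = -5.
-6 ≠ -5, so there is no saddle point; optimal play is mixed.
B is strictly dominated by A, so Player I never plays it.
On the remaining 2×2 (A, C vs C1, C2):
Let Player I play A with probability p. Expected payoff against C1: (-5)p + (-6)(1−p) = p − 6; against C2: (-6)p + (-1)(1−p) = −5p − 1.
Setting these equal: p − 6 = −5p − 1 ⇒ 6p = 5 ⇒ p = 5/6, and the value is (1)·(5/6) − 6 = -31/6.
For Player II: with q = P(C1), equating A's and C's payoffs gives q − 6 = −5q − 1 ⇒ q = 5/6.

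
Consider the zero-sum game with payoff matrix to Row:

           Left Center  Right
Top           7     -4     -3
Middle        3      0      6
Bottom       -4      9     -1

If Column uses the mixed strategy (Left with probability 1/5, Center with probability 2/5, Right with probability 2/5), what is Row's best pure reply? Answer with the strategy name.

Expected payoff of Top: (1/5)·7 + (2/5)·(-4) + (2/5)·(-3) = -7/5.
Expected payoff of Middle: (1/5)·3 + (2/5)·0 + (2/5)·6 = 3.
Expected payoff of Bottom: (1/5)·(-4) + (2/5)·9 + (2/5)·(-1) = 12/5.
The largest is 3, so Row's best response is Middle.

Middle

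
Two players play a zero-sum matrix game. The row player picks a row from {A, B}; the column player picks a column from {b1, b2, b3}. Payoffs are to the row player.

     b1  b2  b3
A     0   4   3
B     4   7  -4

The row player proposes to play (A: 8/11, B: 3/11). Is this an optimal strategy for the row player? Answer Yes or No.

Yes

Against b1 this mix gives (8/11)·0 + (3/11)·4 = 12/11.
Against b2 this mix gives (8/11)·4 + (3/11)·7 = 53/11.
Against b3 this mix gives (8/11)·3 + (3/11)·(-4) = 12/11.
All of the column player's active replies (b1, b3) yield 12/11, and no column does worse for the row player. The mix makes the column player indifferent and guarantees 12/11, so it is optimal.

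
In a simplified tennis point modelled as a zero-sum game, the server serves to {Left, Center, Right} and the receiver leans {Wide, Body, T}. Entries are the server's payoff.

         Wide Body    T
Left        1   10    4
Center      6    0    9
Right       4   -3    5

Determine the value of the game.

Row minima: Left → 1, Center → 0, Right → -3; maximin = 1.
Column maxima: Wide → 6, Body → 10, T → 9; minimax = 6.
1 ≠ 6, so there is no saddle point; optimal play is mixed.
Right is strictly dominated by Center, so the server never plays it.
T is strictly dominated by Wide (it gives the server strictly more in every row), so the receiver never plays it.
On the remaining 2×2 (Left, Center vs Wide, Body):
Let the server play Left with probability p. Expected payoff against Wide: 1p + 6(1−p) = −5p + 6; against Body: 10p + 0(1−p) = 10p.
Setting these equal: −5p + 6 = 10p ⇒ −15p = -6 ⇒ p = 2/5, and the value is (-5)·(2/5) + 6 = 4.
For the receiver: with q = P(Wide), equating Left's and Center's payoffs gives −9q + 10 = 6q ⇒ q = 2/3.

4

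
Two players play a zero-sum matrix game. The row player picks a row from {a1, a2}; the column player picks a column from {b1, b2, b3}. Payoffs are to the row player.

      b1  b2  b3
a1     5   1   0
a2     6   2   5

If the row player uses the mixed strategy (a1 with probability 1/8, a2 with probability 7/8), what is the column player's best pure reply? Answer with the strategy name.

b2

If the column player plays b1, the row player's expected payoff is (1/8)·5 + (7/8)·6 = 47/8.
If the column player plays b2, the row player's expected payoff is (1/8)·1 + (7/8)·2 = 15/8.
If the column player plays b3, the row player's expected payoff is (1/8)·0 + (7/8)·5 = 35/8.
The column player minimizes the row player's payoff; the smallest is 15/8, so the best response is b2.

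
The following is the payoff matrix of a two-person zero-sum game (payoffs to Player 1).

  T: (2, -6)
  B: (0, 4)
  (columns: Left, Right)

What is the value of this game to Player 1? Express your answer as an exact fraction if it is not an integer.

2/3

Row minima: T → -6, B → 0; maximin = 0.
Column maxima: Left → 2, Right → 4; minimax = 2.
0 ≠ 2, so there is no saddle point; optimal play is mixed.
Let Player 1 play T with probability p. Expected payoff against Left: 2p + 0(1−p) = 2p; against Right: (-6)p + 4(1−p) = −10p + 4.
Setting these equal: 2p = −10p + 4 ⇒ 12p = 4 ⇒ p = 1/3, and the value is (2)·(1/3) = 2/3.
For Player 2: with q = P(Left), equating T's and B's payoffs gives 8q − 6 = −4q + 4 ⇒ q = 5/6.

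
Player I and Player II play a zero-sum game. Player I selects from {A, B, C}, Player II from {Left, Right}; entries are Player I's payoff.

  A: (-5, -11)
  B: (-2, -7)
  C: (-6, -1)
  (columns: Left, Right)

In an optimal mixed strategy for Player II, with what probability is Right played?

Row minima: A → -11, B → -7, C → -6; maximin = -6.
Column maxima: Left → -2, Right → -1; minimax = -2.
-6 ≠ -2, so there is no saddle point; optimal play is mixed.
A is strictly dominated by B, so Player I never plays it.
On the remaining 2×2 (B, C vs Left, Right):
Let Player I play B with probability p. Expected payoff against Left: (-2)p + (-6)(1−p) = 4p − 6; against Right: (-7)p + (-1)(1−p) = −6p − 1.
Setting these equal: 4p − 6 = −6p − 1 ⇒ 10p = 5 ⇒ p = 1/2, and the value is (4)·(1/2) − 6 = -4.
For Player II: with q = P(Left), equating B's and C's payoffs gives 5q − 7 = −5q − 1 ⇒ q = 3/5.

2/5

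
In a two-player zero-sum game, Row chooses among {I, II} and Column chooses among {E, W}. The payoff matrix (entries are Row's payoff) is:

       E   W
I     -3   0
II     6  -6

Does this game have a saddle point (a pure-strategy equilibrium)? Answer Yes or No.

Row minima: I → -3, II → -6; maximin = -3.
Column maxima: E → 6, W → 0; minimax = 0.
-3 ≠ 0, so no pure-strategy equilibrium exists.

No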